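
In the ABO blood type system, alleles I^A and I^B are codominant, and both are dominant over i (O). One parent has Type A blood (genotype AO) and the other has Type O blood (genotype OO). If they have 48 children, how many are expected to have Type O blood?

Cross: AO × OO
Possible offspring genotypes: 2 AO, 2 OO
Blood type counts: 2 Type A, 2 Type O
Probability of Type O: 2/4 = 1/2
Expected count = 1/2 × 48 = 24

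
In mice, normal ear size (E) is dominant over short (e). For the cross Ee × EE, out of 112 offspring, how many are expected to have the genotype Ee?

Punnett square for Ee × EE:
Offspring genotypes: 2 EE, 2 Ee
Total offspring: 4
Count with target: 2
Probability: 2/4 = 1/2
Expected count = 1/2 × 112 = 56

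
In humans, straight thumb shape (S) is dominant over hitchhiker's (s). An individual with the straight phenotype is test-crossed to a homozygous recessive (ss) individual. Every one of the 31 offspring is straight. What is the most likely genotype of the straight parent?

Test cross: ? × ss
All offspring are straight.
If the unknown parent were heterozygous (Ss), about half of 31 offspring would be hitchhiker's; none are. The unknown parent is most likely homozygous dominant (SS).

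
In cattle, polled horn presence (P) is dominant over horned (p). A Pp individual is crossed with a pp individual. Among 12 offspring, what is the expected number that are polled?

Punnett square for Pp × pp:
Offspring genotypes: 2 Pp, 2 pp
polled: 2, horned: 2
polled: 2 out of 4 → fraction 1/2
Expected count = 1/2 × 12 = 6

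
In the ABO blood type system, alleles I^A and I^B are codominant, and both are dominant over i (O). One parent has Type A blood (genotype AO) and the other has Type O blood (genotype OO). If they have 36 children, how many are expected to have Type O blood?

Cross: AO × OO
Possible offspring genotypes: 2 AO, 2 OO
Blood type counts: 2 Type A, 2 Type O
Probability of Type O: 2/4 = 1/2
Expected count = 1/2 × 36 = 18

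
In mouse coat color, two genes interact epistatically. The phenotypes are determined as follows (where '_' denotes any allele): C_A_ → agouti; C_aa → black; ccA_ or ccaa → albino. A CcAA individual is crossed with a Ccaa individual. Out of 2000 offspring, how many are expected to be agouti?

Cross: CcAA × Ccaa — consider each gene separately:
C gene: Cc × Cc → 1 CC, 2 Cc, 1 cc → 3 C_ : 1 cc (out of 4)
A gene: AA × aa → 4 Aa → 4 A_ (out of 4)
Genotype classes (out of 4 × 4 = 16): C_A_ = 3×4 = 12; ccA_ = 1×4 = 4
Apply the phenotype rules: C_A_ (12) → agouti; ccA_ (4) → albino
Phenotype counts (out of 16): 12 agouti, 4 albino
agouti: 12 out of 16 → fraction 3/4
Expected count = 3/4 × 2000 = 1500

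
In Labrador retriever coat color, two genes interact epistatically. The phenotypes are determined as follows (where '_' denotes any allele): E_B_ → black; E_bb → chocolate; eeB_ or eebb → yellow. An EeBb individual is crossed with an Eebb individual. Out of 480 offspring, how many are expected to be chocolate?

Cross: EeBb × Eebb — consider each gene separately:
E gene: Ee × Ee → 1 EE, 2 Ee, 1 ee → 3 E_ : 1 ee (out of 4)
B gene: Bb × bb → 2 Bb, 2 bb → 2 B_ : 2 bb (out of 4)
Genotype classes (out of 4 × 4 = 16): E_B_ = 3×2 = 6; E_bb = 3×2 = 6; eeB_ = 1×2 = 2; eebb = 1×2 = 2
Apply the phenotype rules: E_B_ (6) → black; E_bb (6) → chocolate; eeB_ (2) + eebb (2) → yellow
Phenotype counts (out of 16): 6 black, 6 chocolate, 4 yellow
chocolate: 6 out of 16 → fraction 3/8
Expected count = 3/8 × 480 = 180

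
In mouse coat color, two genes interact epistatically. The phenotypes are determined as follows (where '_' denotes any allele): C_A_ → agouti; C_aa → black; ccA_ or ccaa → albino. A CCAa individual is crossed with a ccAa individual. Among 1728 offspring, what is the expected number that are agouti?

Cross: CCAa × ccAa — consider each gene separately:
C gene: CC × cc → 4 Cc → 4 C_ (out of 4)
A gene: Aa × Aa → 1 AA, 2 Aa, 1 aa → 3 A_ : 1 aa (out of 4)
Genotype classes (out of 4 × 4 = 16): C_A_ = 4×3 = 12; C_aa = 4×1 = 4
Apply the phenotype rules: C_A_ (12) → agouti; C_aa (4) → black
Phenotype counts (out of 16): 12 agouti, 4 black
agouti: 12 out of 16 → fraction 3/4
Expected count = 3/4 × 1728 = 1296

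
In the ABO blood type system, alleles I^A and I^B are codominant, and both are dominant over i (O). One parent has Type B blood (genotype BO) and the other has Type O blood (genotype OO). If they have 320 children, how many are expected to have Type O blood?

Cross: BO × OO
Possible offspring genotypes: 2 BO, 2 OO
Blood type counts: 2 Type B, 2 Type O
Probability of Type O: 2/4 = 1/2
Expected count = 1/2 × 320 = 160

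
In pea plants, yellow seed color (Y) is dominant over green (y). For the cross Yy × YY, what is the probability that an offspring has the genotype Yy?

Punnett square for Yy × YY:
Offspring genotypes: 2 YY, 2 Yy
Total offspring: 4
Count with target: 2
Probability: 2/4 = 1/2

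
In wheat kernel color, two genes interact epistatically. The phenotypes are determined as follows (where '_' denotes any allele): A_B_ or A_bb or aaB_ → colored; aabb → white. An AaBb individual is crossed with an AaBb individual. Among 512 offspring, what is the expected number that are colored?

Cross: AaBb × AaBb — consider each gene separately:
A gene: Aa × Aa → 1 AA, 2 Aa, 1 aa → 3 A_ : 1 aa (out of 4)
B gene: Bb × Bb → 1 BB, 2 Bb, 1 bb → 3 B_ : 1 bb (out of 4)
Genotype classes (out of 4 × 4 = 16): A_B_ = 3×3 = 9; A_bb = 3×1 = 3; aaB_ = 1×3 = 3; aabb = 1×1 = 1
Apply the phenotype rules: A_B_ (9) + A_bb (3) + aaB_ (3) → colored; aabb (1) → white
Phenotype counts (out of 16): 15 colored, 1 white
colored: 15 out of 16 → fraction 15/16
Expected count = 15/16 × 512 = 480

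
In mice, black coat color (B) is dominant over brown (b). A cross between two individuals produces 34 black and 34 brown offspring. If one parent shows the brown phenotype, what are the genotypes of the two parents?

Observed offspring: 34 black, 34 brown
The observed ratio simplifies to 1:1. One parent shows brown, so its genotype must be bb. A 1:1 offspring split requires the other parent to be heterozygous (Bb).
Parent genotypes: bb × Bb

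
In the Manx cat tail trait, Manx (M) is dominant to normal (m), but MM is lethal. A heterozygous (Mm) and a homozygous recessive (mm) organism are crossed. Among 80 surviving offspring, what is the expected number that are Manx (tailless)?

Cross: Mm × mm
Punnett square offspring (before lethality): 2 Mm, 2 mm
No MM offspring are produced in this cross.
Manx (tailless): 2 out of 4 → fraction 1/2
Expected count = 1/2 × 80 = 40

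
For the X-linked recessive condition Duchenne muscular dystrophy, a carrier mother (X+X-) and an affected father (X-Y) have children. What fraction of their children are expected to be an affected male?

Cross: X+X- × X-Y
Offspring: 1 X+X-, 1 X+Y, 1 X-X-, 1 X-Y
Probability of an affected male: 1/4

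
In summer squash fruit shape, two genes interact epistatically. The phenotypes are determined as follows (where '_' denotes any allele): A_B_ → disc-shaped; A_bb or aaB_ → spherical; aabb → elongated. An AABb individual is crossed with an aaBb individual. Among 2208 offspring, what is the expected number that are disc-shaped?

Cross: AABb × aaBb — consider each gene separately:
A gene: AA × aa → 4 Aa → 4 A_ (out of 4)
B gene: Bb × Bb → 1 BB, 2 Bb, 1 bb → 3 B_ : 1 bb (out of 4)
Genotype classes (out of 4 × 4 = 16): A_B_ = 4×3 = 12; A_bb = 4×1 = 4
Apply the phenotype rules: A_B_ (12) → disc-shaped; A_bb (4) → spherical
Phenotype counts (out of 16): 12 disc-shaped, 4 spherical
disc-shaped: 12 out of 16 → fraction 3/4
Expected count = 3/4 × 2208 = 1656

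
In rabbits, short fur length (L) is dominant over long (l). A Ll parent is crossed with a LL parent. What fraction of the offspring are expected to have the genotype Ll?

Punnett square for Ll × LL:
Offspring genotypes: 2 LL, 2 Ll
Total offspring: 4
Count with target: 2
Probability: 2/4 = 1/2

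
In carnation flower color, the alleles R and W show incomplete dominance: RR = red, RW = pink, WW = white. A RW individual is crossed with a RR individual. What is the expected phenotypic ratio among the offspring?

Punnett square for RW × RR:
Offspring genotypes: 2 RR, 2 RW
Phenotype counts: 2 red, 2 pink
Ratio: 1 red : 1 pink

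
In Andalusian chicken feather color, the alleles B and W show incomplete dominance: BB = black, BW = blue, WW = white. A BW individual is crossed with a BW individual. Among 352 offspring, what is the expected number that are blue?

Punnett square for BW × BW:
Offspring genotypes: 1 BB, 2 BW, 1 WW
Phenotype counts: 1 black, 2 blue, 1 white
blue: 2 out of 4 → fraction 1/2
Expected count = 1/2 × 352 = 176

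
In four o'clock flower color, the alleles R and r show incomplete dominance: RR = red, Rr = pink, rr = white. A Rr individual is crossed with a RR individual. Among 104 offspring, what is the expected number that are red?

Punnett square for Rr × RR:
Offspring genotypes: 2 RR, 2 Rr
Phenotype counts: 2 red, 2 pink
red: 2 out of 4 → fraction 1/2
Expected count = 1/2 × 104 = 52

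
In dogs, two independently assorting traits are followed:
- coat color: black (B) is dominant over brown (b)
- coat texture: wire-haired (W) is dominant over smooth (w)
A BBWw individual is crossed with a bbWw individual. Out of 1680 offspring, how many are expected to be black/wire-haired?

Dihybrid cross BBWw × bbWw — consider each gene separately:
coat color: BB × bb → 4 Bb → 4 B_ (out of 4)
coat texture: Ww × Ww → 1 WW, 2 Ww, 1 ww → 3 W_ : 1 ww (out of 4)
Combine (counts out of 4 × 4 = 16): black/wire-haired (B_W_) = 4×3 = 12; black/smooth (B_ww) = 4×1 = 4
Phenotype counts (out of 16): 12 black/wire-haired, 4 black/smooth
black/wire-haired: 12 out of 16 → fraction 3/4
Expected count = 3/4 × 1680 = 1260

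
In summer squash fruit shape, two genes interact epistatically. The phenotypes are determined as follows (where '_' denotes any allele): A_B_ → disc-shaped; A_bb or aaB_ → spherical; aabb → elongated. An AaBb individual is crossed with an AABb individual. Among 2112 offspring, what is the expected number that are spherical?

Cross: AaBb × AABb — consider each gene separately:
A gene: Aa × AA → 2 AA, 2 Aa → 4 A_ (out of 4)
B gene: Bb × Bb → 1 BB, 2 Bb, 1 bb → 3 B_ : 1 bb (out of 4)
Genotype classes (out of 4 × 4 = 16): A_B_ = 4×3 = 12; A_bb = 4×1 = 4
Apply the phenotype rules: A_B_ (12) → disc-shaped; A_bb (4) → spherical
Phenotype counts (out of 16): 12 disc-shaped, 4 spherical
spherical: 4 out of 16 → fraction 1/4
Expected count = 1/4 × 2112 = 528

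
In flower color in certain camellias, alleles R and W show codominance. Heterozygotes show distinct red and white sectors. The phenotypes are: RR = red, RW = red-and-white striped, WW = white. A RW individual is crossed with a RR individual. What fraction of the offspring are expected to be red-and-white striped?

Punnett square for RW × RR:
Offspring genotypes: 2 RR, 2 RW
Phenotype counts: 2 red, 2 red-and-white striped
red-and-white striped: 2 out of 4
Probability: 2/4 = 1/2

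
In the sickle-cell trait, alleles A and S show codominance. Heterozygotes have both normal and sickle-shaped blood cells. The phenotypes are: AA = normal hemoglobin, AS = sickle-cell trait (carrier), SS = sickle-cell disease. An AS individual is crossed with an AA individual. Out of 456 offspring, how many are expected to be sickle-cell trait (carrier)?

Punnett square for AS × AA:
Offspring genotypes: 2 AA, 2 AS
Phenotype counts: 2 normal hemoglobin, 2 sickle-cell trait (carrier)
sickle-cell trait (carrier): 2 out of 4 → fraction 1/2
Expected count = 1/2 × 456 = 228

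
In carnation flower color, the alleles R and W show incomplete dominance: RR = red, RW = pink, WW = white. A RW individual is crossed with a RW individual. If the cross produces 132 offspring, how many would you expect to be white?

Punnett square for RW × RW:
Offspring genotypes: 1 RR, 2 RW, 1 WW
Phenotype counts: 1 red, 2 pink, 1 white
white: 1 out of 4 → fraction 1/4
Expected count = 1/4 × 132 = 33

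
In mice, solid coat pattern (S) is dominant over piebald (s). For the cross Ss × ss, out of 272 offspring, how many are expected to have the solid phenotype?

Punnett square for Ss × ss:
Offspring genotypes: 2 Ss, 2 ss
Total offspring: 4
Count with target: 2
Probability: 2/4 = 1/2
Expected count = 1/2 × 272 = 136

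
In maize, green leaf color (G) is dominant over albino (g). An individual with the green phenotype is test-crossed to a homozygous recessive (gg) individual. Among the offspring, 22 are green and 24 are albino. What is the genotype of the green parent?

Test cross: ? × gg
Offspring: 22 green, 24 albino — approximately 1:1.
A 1:1 ratio in a test cross indicates the unknown parent is heterozygous (Gg).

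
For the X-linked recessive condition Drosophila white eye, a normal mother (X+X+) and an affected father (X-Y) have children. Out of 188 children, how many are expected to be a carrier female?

Cross: X+X+ × X-Y
Offspring: 2 X+X-, 2 X+Y
Probability of a carrier female: 2/4 = 1/2
Expected count = 1/2 × 188 = 94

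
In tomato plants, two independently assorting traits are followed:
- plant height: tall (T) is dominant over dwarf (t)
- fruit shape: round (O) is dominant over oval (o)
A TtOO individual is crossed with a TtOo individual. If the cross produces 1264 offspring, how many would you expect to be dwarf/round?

Dihybrid cross TtOO × TtOo — consider each gene separately:
plant height: Tt × Tt → 1 TT, 2 Tt, 1 tt → 3 T_ : 1 tt (out of 4)
fruit shape: OO × Oo → 2 OO, 2 Oo → 4 O_ (out of 4)
Combine (counts out of 4 × 4 = 16): tall/round (T_O_) = 3×4 = 12; dwarf/round (ttO_) = 1×4 = 4
Phenotype counts (out of 16): 12 tall/round, 4 dwarf/round
dwarf/round: 4 out of 16 → fraction 1/4
Expected count = 1/4 × 1264 = 316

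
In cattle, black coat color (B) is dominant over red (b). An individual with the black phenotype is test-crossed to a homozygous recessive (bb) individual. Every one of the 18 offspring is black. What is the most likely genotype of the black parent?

Test cross: ? × bb
All offspring are black.
If the unknown parent were heterozygous (Bb), about half of 18 offspring would be red; none are. The unknown parent is most likely homozygous dominant (BB).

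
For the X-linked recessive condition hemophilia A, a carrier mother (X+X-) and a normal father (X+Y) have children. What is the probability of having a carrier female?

Cross: X+X- × X+Y
Offspring: 1 X+X+, 1 X+Y, 1 X+X-, 1 X-Y
Probability of a carrier female: 1/4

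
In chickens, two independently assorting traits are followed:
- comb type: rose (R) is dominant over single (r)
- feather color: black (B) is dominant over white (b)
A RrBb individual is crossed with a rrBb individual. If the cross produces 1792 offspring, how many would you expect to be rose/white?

Dihybrid cross RrBb × rrBb — consider each gene separately:
comb type: Rr × rr → 2 Rr, 2 rr → 2 R_ : 2 rr (out of 4)
feather color: Bb × Bb → 1 BB, 2 Bb, 1 bb → 3 B_ : 1 bb (out of 4)
Combine (counts out of 4 × 4 = 16): rose/black (R_B_) = 2×3 = 6; rose/white (R_bb) = 2×1 = 2; single/black (rrB_) = 2×3 = 6; single/white (rrbb) = 2×1 = 2
Phenotype counts (out of 16): 6 rose/black, 2 rose/white, 6 single/black, 2 single/white
rose/white: 2 out of 16 → fraction 1/8
Expected count = 1/8 × 1792 = 224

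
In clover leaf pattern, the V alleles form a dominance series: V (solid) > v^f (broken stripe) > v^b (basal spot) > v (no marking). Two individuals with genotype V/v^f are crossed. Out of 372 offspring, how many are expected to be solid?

Cross: V/v^f × V/v^f
Allele dominance: V > v^f > v^b > v
Offspring genotypes: 1 V/V, 2 V/v^f, 1 v^f/v^f
Phenotype counts: 3 solid, 1 broken stripe
solid: 3 out of 4 → fraction 3/4
Expected count = 3/4 × 372 = 279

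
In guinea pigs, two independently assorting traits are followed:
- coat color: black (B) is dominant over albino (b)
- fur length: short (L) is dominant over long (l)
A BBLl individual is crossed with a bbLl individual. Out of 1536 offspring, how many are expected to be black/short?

Dihybrid cross BBLl × bbLl — consider each gene separately:
coat color: BB × bb → 4 Bb → 4 B_ (out of 4)
fur length: Ll × Ll → 1 LL, 2 Ll, 1 ll → 3 L_ : 1 ll (out of 4)
Combine (counts out of 4 × 4 = 16): black/short (B_L_) = 4×3 = 12; black/long (B_ll) = 4×1 = 4
Phenotype counts (out of 16): 12 black/short, 4 black/long
black/short: 12 out of 16 → fraction 3/4
Expected count = 3/4 × 1536 = 1152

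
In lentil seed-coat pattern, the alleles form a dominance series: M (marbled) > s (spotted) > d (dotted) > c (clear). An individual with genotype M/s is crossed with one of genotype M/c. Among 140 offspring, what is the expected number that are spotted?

Cross: M/s × M/c
Allele dominance: M > s > d > c
Offspring genotypes: 1 M/M, 1 M/c, 1 M/s, 1 s/c
Phenotype counts: 3 marbled, 1 spotted
spotted: 1 out of 4 → fraction 1/4
Expected count = 1/4 × 140 = 35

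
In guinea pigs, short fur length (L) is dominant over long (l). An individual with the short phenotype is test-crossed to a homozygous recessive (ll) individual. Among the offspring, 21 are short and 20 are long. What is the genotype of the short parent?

Test cross: ? × ll
Offspring: 21 short, 20 long — approximately 1:1.
A 1:1 ratio in a test cross indicates the unknown parent is heterozygous (Ll).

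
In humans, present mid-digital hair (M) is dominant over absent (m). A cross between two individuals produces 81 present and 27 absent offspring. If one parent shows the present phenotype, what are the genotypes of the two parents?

Observed offspring: 81 present, 27 absent
The observed ratio simplifies to 3:1. Absent (mm) offspring appear, so each parent must contribute one m allele. The parent stated to show present carries M, so it is Mm. The other parent is then either Mm or mm: Mm × mm would give a 1:1 split, whereas Mm × Mm gives 3:1 — matching the data. So both parents are heterozygous (Mm × Mm).
Parent genotypes: Mm × Mm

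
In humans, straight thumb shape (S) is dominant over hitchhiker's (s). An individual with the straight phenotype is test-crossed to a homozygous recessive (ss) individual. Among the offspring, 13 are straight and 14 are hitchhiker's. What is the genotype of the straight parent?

Test cross: ? × ss
Offspring: 13 straight, 14 hitchhiker's — approximately 1:1.
A 1:1 ratio in a test cross indicates the unknown parent is heterozygous (Ss).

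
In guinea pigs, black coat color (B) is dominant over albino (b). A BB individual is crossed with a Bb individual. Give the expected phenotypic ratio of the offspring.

Punnett square for BB × Bb:
Offspring genotypes: 2 BB, 2 Bb
black: 4, albino: 0
Ratio: all black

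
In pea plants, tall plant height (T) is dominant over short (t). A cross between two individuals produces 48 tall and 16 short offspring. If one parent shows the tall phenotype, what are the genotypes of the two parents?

Observed offspring: 48 tall, 16 short
The observed ratio simplifies to 3:1. Short (tt) offspring appear, so each parent must contribute one t allele. The parent stated to show tall carries T, so it is Tt. The other parent is then either Tt or tt: Tt × tt would give a 1:1 split, whereas Tt × Tt gives 3:1 — matching the data. So both parents are heterozygous (Tt × Tt).
Parent genotypes: Tt × Tt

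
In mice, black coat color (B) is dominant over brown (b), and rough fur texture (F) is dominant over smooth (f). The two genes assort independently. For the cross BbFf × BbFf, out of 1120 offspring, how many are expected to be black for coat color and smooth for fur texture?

Dihybrid cross BbFf × BbFf — consider each gene separately:
coat color: Bb × Bb → 1 BB, 2 Bb, 1 bb → 3 B_ : 1 bb (out of 4)
fur texture: Ff × Ff → 1 FF, 2 Ff, 1 ff → 3 F_ : 1 ff (out of 4)
Looking for: black (B_) and smooth (ff)
P(black) = 3/4, P(smooth) = 1/4
P(both) = 3/4 × 1/4 = 3/16
Expected count = 3/16 × 1120 = 210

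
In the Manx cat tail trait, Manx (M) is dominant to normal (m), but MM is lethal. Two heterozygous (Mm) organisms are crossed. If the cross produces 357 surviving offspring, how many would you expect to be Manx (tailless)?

Cross: Mm × Mm
Punnett square offspring (before lethality): 1 MM, 2 Mm, 1 mm
The MM genotype is lethal (embryos die); surviving offspring: 2 Mm, 1 mm
Manx (tailless): 2 out of 3 → fraction 2/3
Expected count = 2/3 × 357 = 238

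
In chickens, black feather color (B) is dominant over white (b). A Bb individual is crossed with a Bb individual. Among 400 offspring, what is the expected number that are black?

Punnett square for Bb × Bb:
Offspring genotypes: 1 BB, 2 Bb, 1 bb
black: 3, white: 1
black: 3 out of 4 → fraction 3/4
Expected count = 3/4 × 400 = 300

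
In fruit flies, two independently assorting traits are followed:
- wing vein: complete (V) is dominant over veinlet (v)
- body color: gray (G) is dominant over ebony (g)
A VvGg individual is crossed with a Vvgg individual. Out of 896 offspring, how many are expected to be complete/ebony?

Dihybrid cross VvGg × Vvgg — consider each gene separately:
wing vein: Vv × Vv → 1 VV, 2 Vv, 1 vv → 3 V_ : 1 vv (out of 4)
body color: Gg × gg → 2 Gg, 2 gg → 2 G_ : 2 gg (out of 4)
Combine (counts out of 4 × 4 = 16): complete/gray (V_G_) = 3×2 = 6; complete/ebony (V_gg) = 3×2 = 6; veinlet/gray (vvG_) = 1×2 = 2; veinlet/ebony (vvgg) = 1×2 = 2
Phenotype counts (out of 16): 6 complete/gray, 6 complete/ebony, 2 veinlet/gray, 2 veinlet/ebony
complete/ebony: 6 out of 16 → fraction 3/8
Expected count = 3/8 × 896 = 336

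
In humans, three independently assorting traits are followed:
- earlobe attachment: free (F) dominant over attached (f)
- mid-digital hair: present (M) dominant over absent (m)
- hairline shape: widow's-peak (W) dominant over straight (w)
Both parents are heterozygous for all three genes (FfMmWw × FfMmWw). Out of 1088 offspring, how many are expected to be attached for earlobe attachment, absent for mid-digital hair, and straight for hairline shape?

Trihybrid cross: FfMmWw × FfMmWw
Each trait segregates independently with a 3:1 phenotypic ratio, so each gene contributes 3/4 (dominant) or 1/4 (recessive).
Target: attached (earlobe attachment), absent (mid-digital hair), straight (hairline shape)
Probability = product of independent per-trait probabilities
= 1/4 × 1/4 × 1/4 = 1/64
Expected count = 1/64 × 1088 = 17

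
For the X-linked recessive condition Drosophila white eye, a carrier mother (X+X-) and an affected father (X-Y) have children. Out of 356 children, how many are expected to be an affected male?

Cross: X+X- × X-Y
Offspring: 1 X+X-, 1 X+Y, 1 X-X-, 1 X-Y
Probability of an affected male: 1/4
Expected count = 1/4 × 356 = 89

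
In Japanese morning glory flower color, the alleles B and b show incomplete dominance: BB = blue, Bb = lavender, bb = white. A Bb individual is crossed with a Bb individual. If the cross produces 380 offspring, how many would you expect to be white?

Punnett square for Bb × Bb:
Offspring genotypes: 1 BB, 2 Bb, 1 bb
Phenotype counts: 1 blue, 2 lavender, 1 white
white: 1 out of 4 → fraction 1/4
Expected count = 1/4 × 380 = 95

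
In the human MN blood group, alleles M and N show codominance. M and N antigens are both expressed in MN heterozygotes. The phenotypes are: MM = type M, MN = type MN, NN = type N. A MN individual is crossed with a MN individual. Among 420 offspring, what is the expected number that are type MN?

Punnett square for MN × MN:
Offspring genotypes: 1 MM, 2 MN, 1 NN
Phenotype counts: 1 type M, 2 type MN, 1 type N
type MN: 2 out of 4 → fraction 1/2
Expected count = 1/2 × 420 = 210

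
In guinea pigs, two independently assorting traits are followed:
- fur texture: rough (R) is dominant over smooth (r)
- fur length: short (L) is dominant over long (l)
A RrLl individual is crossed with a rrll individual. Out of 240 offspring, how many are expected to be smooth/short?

Dihybrid cross RrLl × rrll — consider each gene separately:
fur texture: Rr × rr → 2 Rr, 2 rr → 2 R_ : 2 rr (out of 4)
fur length: Ll × ll → 2 Ll, 2 ll → 2 L_ : 2 ll (out of 4)
Combine (counts out of 4 × 4 = 16): rough/short (R_L_) = 2×2 = 4; rough/long (R_ll) = 2×2 = 4; smooth/short (rrL_) = 2×2 = 4; smooth/long (rrll) = 2×2 = 4
Phenotype counts (out of 16): 4 rough/short, 4 rough/long, 4 smooth/short, 4 smooth/long
smooth/short: 4 out of 16 → fraction 1/4
Expected count = 1/4 × 240 = 60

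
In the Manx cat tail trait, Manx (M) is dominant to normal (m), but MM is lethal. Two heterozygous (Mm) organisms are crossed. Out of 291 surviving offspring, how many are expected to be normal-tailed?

Cross: Mm × Mm
Punnett square offspring (before lethality): 1 MM, 2 Mm, 1 mm
The MM genotype is lethal (embryos die); surviving offspring: 2 Mm, 1 mm
normal-tailed: 1 out of 3 → fraction 1/3
Expected count = 1/3 × 291 = 97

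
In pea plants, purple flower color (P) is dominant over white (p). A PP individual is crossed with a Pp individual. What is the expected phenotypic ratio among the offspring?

Punnett square for PP × Pp:
Offspring genotypes: 2 PP, 2 Pp
purple: 4, white: 0
Ratio: all purple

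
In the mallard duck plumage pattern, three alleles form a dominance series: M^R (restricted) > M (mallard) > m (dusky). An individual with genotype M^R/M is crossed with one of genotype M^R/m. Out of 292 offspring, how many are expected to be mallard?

Cross: M^R/M × M^R/m
Allele dominance: M^R > M > m
Offspring genotypes: 1 M^R/M^R, 1 M^R/m, 1 M^R/M, 1 M/m
Phenotype counts: 3 restricted, 1 mallard
mallard: 1 out of 4 → fraction 1/4
Expected count = 1/4 × 292 = 73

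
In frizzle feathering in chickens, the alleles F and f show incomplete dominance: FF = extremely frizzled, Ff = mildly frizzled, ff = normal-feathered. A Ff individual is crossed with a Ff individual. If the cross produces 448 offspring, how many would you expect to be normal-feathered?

Punnett square for Ff × Ff:
Offspring genotypes: 1 FF, 2 Ff, 1 ff
Phenotype counts: 1 extremely frizzled, 2 mildly frizzled, 1 normal-feathered
normal-feathered: 1 out of 4 → fraction 1/4
Expected count = 1/4 × 448 = 112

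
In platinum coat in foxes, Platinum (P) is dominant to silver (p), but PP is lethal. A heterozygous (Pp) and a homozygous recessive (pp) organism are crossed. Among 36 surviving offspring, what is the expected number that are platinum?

Cross: Pp × pp
Punnett square offspring (before lethality): 2 Pp, 2 pp
No PP offspring are produced in this cross.
platinum: 2 out of 4 → fraction 1/2
Expected count = 1/2 × 36 = 18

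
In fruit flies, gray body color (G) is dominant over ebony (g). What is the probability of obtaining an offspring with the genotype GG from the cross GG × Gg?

Punnett square for GG × Gg:
Offspring genotypes: 2 GG, 2 Gg
Total offspring: 4
Count with target: 2
Probability: 2/4 = 1/2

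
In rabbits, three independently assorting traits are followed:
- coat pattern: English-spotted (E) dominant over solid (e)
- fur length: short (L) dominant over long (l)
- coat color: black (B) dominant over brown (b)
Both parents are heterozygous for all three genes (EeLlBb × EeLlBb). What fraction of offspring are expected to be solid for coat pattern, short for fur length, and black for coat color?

Trihybrid cross: EeLlBb × EeLlBb
Each trait segregates independently with a 3:1 phenotypic ratio, so each gene contributes 3/4 (dominant) or 1/4 (recessive).
Target: solid (coat pattern), short (fur length), black (coat color)
Probability = product of independent per-trait probabilities
= 1/4 × 3/4 × 3/4 = 9/64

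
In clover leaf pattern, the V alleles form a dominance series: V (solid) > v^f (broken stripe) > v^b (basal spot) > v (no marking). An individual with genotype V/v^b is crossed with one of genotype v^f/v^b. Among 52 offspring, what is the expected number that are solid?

Cross: V/v^b × v^f/v^b
Allele dominance: V > v^f > v^b > v
Offspring genotypes: 1 V/v^f, 1 V/v^b, 1 v^f/v^b, 1 v^b/v^b
Phenotype counts: 2 solid, 1 broken stripe, 1 basal spot
solid: 2 out of 4 → fraction 1/2
Expected count = 1/2 × 52 = 26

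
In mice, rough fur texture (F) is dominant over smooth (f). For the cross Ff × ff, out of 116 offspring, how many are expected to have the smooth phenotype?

Punnett square for Ff × ff:
Offspring genotypes: 2 Ff, 2 ff
Total offspring: 4
Count with target: 2
Probability: 2/4 = 1/2
Expected count = 1/2 × 116 = 58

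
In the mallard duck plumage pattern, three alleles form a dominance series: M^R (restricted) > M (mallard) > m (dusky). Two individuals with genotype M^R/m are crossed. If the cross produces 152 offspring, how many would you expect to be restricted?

Cross: M^R/m × M^R/m
Allele dominance: M^R > M > m
Offspring genotypes: 1 M^R/M^R, 2 M^R/m, 1 m/m
Phenotype counts: 3 restricted, 1 dusky
restricted: 3 out of 4 → fraction 3/4
Expected count = 3/4 × 152 = 114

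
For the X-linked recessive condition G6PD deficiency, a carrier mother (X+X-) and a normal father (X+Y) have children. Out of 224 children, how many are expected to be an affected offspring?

Cross: X+X- × X+Y
Offspring: 1 X+X+, 1 X+Y, 1 X+X-, 1 X-Y
Probability of an affected offspring: 1/4
Expected count = 1/4 × 224 = 56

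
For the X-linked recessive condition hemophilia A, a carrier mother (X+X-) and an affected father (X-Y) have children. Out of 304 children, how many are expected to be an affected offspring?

Cross: X+X- × X-Y
Offspring: 1 X+X-, 1 X+Y, 1 X-X-, 1 X-Y
Probability of an affected offspring: 2/4 = 1/2
Expected count = 1/2 × 304 = 152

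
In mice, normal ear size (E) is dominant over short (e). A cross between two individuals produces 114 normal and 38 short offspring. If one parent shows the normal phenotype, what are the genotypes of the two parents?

Observed offspring: 114 normal, 38 short
The observed ratio simplifies to 3:1. Short (ee) offspring appear, so each parent must contribute one e allele. The parent stated to show normal carries E, so it is Ee. The other parent is then either Ee or ee: Ee × ee would give a 1:1 split, whereas Ee × Ee gives 3:1 — matching the data. So both parents are heterozygous (Ee × Ee).
Parent genotypes: Ee × Ee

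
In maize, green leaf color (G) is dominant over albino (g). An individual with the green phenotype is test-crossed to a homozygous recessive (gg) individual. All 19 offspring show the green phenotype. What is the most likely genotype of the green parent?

Test cross: ? × gg
All offspring are green.
If the unknown parent were heterozygous (Gg), about half of 19 offspring would be albino; none are. The unknown parent is most likely homozygous dominant (GG).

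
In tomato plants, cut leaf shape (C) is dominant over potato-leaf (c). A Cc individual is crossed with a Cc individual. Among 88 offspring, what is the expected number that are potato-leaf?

Punnett square for Cc × Cc:
Offspring genotypes: 1 CC, 2 Cc, 1 cc
cut: 3, potato-leaf: 1
potato-leaf: 1 out of 4 → fraction 1/4
Expected count = 1/4 × 88 = 22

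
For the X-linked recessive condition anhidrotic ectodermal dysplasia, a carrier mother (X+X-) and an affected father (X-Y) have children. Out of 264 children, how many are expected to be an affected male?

Cross: X+X- × X-Y
Offspring: 1 X+X-, 1 X+Y, 1 X-X-, 1 X-Y
Probability of an affected male: 1/4
Expected count = 1/4 × 264 = 66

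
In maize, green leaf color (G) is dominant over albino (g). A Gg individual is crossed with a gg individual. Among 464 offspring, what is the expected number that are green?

Punnett square for Gg × gg:
Offspring genotypes: 2 Gg, 2 gg
green: 2, albino: 2
green: 2 out of 4 → fraction 1/2
Expected count = 1/2 × 464 = 232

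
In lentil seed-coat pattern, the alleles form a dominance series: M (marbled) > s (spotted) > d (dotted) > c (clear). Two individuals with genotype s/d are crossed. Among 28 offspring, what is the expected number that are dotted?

Cross: s/d × s/d
Allele dominance: M > s > d > c
Offspring genotypes: 1 s/s, 2 s/d, 1 d/d
Phenotype counts: 3 spotted, 1 dotted
dotted: 1 out of 4 → fraction 1/4
Expected count = 1/4 × 28 = 7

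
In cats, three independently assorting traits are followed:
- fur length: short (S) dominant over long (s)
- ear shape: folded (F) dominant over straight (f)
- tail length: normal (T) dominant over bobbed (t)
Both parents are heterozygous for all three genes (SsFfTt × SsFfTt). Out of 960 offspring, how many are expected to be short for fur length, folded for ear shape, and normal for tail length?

Trihybrid cross: SsFfTt × SsFfTt
Each trait segregates independently with a 3:1 phenotypic ratio, so each gene contributes 3/4 (dominant) or 1/4 (recessive).
Target: short (fur length), folded (ear shape), normal (tail length)
Probability = product of independent per-trait probabilities
= 3/4 × 3/4 × 3/4 = 27/64
Expected count = 27/64 × 960 = 405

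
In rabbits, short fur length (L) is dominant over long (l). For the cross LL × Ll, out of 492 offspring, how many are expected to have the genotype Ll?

Punnett square for LL × Ll:
Offspring genotypes: 2 LL, 2 Ll
Total offspring: 4
Count with target: 2
Probability: 2/4 = 1/2
Expected count = 1/2 × 492 = 246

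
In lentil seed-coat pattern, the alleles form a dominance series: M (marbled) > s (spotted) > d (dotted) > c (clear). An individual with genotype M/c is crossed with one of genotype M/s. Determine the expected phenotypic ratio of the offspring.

Cross: M/c × M/s
Allele dominance: M > s > d > c
Offspring genotypes: 1 M/M, 1 M/s, 1 M/c, 1 s/c
Phenotype counts: 3 marbled, 1 spotted
Ratio: 3 marbled : 1 spotted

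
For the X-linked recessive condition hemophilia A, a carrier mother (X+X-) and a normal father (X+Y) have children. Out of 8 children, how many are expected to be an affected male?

Cross: X+X- × X+Y
Offspring: 1 X+X+, 1 X+Y, 1 X+X-, 1 X-Y
Probability of an affected male: 1/4
Expected count = 1/4 × 8 = 2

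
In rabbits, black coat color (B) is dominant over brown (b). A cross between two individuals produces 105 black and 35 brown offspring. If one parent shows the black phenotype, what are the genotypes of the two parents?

Observed offspring: 105 black, 35 brown
The observed ratio simplifies to 3:1. Brown (bb) offspring appear, so each parent must contribute one b allele. The parent stated to show black carries B, so it is Bb. The other parent is then either Bb or bb: Bb × bb would give a 1:1 split, whereas Bb × Bb gives 3:1 — matching the data. So both parents are heterozygous (Bb × Bb).
Parent genotypes: Bb × Bb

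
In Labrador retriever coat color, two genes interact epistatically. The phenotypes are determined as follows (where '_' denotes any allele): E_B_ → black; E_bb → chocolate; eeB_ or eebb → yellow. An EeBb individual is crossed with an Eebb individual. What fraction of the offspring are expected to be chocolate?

Cross: EeBb × Eebb — consider each gene separately:
E gene: Ee × Ee → 1 EE, 2 Ee, 1 ee → 3 E_ : 1 ee (out of 4)
B gene: Bb × bb → 2 Bb, 2 bb → 2 B_ : 2 bb (out of 4)
Genotype classes (out of 4 × 4 = 16): E_B_ = 3×2 = 6; E_bb = 3×2 = 6; eeB_ = 1×2 = 2; eebb = 1×2 = 2
Apply the phenotype rules: E_B_ (6) → black; E_bb (6) → chocolate; eeB_ (2) + eebb (2) → yellow
Phenotype counts (out of 16): 6 black, 6 chocolate, 4 yellow
chocolate: 6 out of 16
Probability: 6/16 = 3/8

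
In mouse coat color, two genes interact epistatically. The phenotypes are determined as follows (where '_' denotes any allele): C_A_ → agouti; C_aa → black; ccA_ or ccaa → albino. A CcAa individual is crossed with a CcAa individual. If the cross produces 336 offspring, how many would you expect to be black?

Cross: CcAa × CcAa — consider each gene separately:
C gene: Cc × Cc → 1 CC, 2 Cc, 1 cc → 3 C_ : 1 cc (out of 4)
A gene: Aa × Aa → 1 AA, 2 Aa, 1 aa → 3 A_ : 1 aa (out of 4)
Genotype classes (out of 4 × 4 = 16): C_A_ = 3×3 = 9; C_aa = 3×1 = 3; ccA_ = 1×3 = 3; ccaa = 1×1 = 1
Apply the phenotype rules: C_A_ (9) → agouti; C_aa (3) → black; ccA_ (3) + ccaa (1) → albino
Phenotype counts (out of 16): 9 agouti, 3 black, 4 albino
black: 3 out of 16 → fraction 3/16
Expected count = 3/16 × 336 = 63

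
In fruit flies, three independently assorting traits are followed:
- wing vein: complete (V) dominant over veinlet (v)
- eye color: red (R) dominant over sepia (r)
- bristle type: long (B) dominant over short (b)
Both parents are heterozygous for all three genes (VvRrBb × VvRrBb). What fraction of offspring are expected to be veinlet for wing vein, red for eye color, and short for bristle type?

Trihybrid cross: VvRrBb × VvRrBb
Each trait segregates independently with a 3:1 phenotypic ratio, so each gene contributes 3/4 (dominant) or 1/4 (recessive).
Target: veinlet (wing vein), red (eye color), short (bristle type)
Probability = product of independent per-trait probabilities
= 1/4 × 3/4 × 1/4 = 3/64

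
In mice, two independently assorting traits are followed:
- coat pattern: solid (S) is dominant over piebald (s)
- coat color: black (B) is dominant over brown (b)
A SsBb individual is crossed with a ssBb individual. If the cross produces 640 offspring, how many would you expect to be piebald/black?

Dihybrid cross SsBb × ssBb — consider each gene separately:
coat pattern: Ss × ss → 2 Ss, 2 ss → 2 S_ : 2 ss (out of 4)
coat color: Bb × Bb → 1 BB, 2 Bb, 1 bb → 3 B_ : 1 bb (out of 4)
Combine (counts out of 4 × 4 = 16): solid/black (S_B_) = 2×3 = 6; solid/brown (S_bb) = 2×1 = 2; piebald/black (ssB_) = 2×3 = 6; piebald/brown (ssbb) = 2×1 = 2
Phenotype counts (out of 16): 6 solid/black, 2 solid/brown, 6 piebald/black, 2 piebald/brown
piebald/black: 6 out of 16 → fraction 3/8
Expected count = 3/8 × 640 = 240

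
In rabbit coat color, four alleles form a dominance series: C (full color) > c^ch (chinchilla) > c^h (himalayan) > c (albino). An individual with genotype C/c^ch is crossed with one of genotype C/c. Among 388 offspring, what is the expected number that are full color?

Cross: C/c^ch × C/c
Allele dominance: C > c^ch > c^h > c
Offspring genotypes: 1 C/C, 1 C/c, 1 C/c^ch, 1 c^ch/c
Phenotype counts: 3 full color, 1 chinchilla
full color: 3 out of 4 → fraction 3/4
Expected count = 3/4 × 388 = 291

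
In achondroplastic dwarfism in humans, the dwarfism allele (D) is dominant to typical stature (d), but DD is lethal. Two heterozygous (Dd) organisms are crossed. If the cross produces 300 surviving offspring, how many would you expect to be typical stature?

Cross: Dd × Dd
Punnett square offspring (before lethality): 1 DD, 2 Dd, 1 dd
The DD genotype is lethal (embryos die); surviving offspring: 2 Dd, 1 dd
typical stature: 1 out of 3 → fraction 1/3
Expected count = 1/3 × 300 = 100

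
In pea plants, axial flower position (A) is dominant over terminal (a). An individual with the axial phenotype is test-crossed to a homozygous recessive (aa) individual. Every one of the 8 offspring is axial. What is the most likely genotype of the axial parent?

Test cross: ? × aa
All offspring are axial.
If the unknown parent were heterozygous (Aa), about half of 8 offspring would be terminal; none are. The unknown parent is most likely homozygous dominant (AA).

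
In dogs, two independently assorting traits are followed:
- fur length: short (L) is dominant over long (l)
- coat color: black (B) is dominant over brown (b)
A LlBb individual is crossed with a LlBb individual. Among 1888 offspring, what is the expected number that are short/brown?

Dihybrid cross LlBb × LlBb — consider each gene separately:
fur length: Ll × Ll → 1 LL, 2 Ll, 1 ll → 3 L_ : 1 ll (out of 4)
coat color: Bb × Bb → 1 BB, 2 Bb, 1 bb → 3 B_ : 1 bb (out of 4)
Combine (counts out of 4 × 4 = 16): short/black (L_B_) = 3×3 = 9; short/brown (L_bb) = 3×1 = 3; long/black (llB_) = 1×3 = 3; long/brown (llbb) = 1×1 = 1
Phenotype counts (out of 16): 9 short/black, 3 short/brown, 3 long/black, 1 long/brown
short/brown: 3 out of 16 → fraction 3/16
Expected count = 3/16 × 1888 = 354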